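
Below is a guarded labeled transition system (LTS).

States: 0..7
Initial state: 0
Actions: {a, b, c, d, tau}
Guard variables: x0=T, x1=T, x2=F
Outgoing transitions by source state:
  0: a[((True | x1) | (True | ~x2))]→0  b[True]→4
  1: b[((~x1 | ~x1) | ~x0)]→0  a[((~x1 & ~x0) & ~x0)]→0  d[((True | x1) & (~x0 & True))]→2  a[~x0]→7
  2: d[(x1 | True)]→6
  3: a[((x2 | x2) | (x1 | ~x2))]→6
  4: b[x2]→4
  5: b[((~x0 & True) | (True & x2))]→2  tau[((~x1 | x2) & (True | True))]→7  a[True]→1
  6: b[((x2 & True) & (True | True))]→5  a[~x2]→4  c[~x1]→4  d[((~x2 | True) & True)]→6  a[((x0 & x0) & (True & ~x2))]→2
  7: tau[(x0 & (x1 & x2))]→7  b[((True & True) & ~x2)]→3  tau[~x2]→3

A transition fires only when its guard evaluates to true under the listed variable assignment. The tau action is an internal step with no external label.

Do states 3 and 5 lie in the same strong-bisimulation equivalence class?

Compute ~ classes (split until stable):
  round 0: {{0,1,2,3,4,5,6,7}}
  round 1: {{0},{1,4},{2},{3,5},{6},{7}}
  round 2: {{0},{1,4},{2},{3},{5},{6},{7}}
7 equivalence class(es) (converged in 3)
3∈{3}, 5∈{5}

Answer: NOT BISIMILAR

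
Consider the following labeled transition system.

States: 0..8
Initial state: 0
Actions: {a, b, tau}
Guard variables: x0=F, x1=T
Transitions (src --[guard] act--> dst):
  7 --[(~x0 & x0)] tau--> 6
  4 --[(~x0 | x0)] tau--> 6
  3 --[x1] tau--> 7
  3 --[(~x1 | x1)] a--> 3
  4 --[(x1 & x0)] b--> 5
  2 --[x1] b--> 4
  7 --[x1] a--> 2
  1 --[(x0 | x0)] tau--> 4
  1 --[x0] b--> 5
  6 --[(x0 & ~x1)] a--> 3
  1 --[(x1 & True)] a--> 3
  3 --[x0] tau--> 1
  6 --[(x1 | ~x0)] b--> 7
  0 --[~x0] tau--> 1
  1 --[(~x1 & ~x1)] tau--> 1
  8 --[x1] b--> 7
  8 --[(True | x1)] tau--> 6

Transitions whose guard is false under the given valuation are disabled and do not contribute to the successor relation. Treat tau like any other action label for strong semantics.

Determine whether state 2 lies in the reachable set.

Answer: REACHABLE

Working:
10 transition(s) survive guard evaluation.
depth 0: {0}
depth 1: {1}  total {0,1}
depth 2: {3}  total {0,1,3}
depth 3: {7}  total {0,1,3,7}
depth 4: {2}  total {0,1,2,3,7}
depth 5: {4}  total {0,1,2,3,4,7}
depth 6: {6}  total {0,1,2,3,4,6,7}
Reach set: {0,1,2,3,4,6,7}
trace reaching 2: tau·a·tau·a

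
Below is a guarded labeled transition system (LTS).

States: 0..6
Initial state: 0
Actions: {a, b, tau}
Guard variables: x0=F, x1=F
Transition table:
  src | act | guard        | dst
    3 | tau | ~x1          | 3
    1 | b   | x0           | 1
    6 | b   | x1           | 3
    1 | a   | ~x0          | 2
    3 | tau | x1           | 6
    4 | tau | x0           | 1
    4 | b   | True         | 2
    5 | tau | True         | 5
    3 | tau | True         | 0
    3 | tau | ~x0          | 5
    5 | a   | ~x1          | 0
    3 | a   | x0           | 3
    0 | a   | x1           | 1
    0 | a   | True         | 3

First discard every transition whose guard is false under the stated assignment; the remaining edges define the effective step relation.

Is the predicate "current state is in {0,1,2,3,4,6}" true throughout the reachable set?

Allowed set {0,1,2,3,4,6}
Reachable = {0,3,5}
  0: ✓
  3: ✓
  5: ✗ unsafe
witness against invariant: a·tau → 5

Answer: INVARIANT VIOLATED at state 5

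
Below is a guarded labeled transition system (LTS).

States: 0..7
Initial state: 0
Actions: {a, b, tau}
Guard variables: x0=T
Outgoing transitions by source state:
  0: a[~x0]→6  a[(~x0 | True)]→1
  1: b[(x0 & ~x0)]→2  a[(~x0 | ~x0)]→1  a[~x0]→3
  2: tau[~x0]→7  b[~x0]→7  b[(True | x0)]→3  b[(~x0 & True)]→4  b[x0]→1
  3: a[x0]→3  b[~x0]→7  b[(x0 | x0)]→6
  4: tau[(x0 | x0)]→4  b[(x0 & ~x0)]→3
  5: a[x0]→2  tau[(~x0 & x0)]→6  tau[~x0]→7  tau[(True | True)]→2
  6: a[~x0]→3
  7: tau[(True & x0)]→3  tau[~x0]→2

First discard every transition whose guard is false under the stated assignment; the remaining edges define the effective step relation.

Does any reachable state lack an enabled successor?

Reachable = {0,1}
  0: a→1  [deg 1]
  1: ∅  [STUCK]
trace reaching 1: a

Answer: DEADLOCK at state 1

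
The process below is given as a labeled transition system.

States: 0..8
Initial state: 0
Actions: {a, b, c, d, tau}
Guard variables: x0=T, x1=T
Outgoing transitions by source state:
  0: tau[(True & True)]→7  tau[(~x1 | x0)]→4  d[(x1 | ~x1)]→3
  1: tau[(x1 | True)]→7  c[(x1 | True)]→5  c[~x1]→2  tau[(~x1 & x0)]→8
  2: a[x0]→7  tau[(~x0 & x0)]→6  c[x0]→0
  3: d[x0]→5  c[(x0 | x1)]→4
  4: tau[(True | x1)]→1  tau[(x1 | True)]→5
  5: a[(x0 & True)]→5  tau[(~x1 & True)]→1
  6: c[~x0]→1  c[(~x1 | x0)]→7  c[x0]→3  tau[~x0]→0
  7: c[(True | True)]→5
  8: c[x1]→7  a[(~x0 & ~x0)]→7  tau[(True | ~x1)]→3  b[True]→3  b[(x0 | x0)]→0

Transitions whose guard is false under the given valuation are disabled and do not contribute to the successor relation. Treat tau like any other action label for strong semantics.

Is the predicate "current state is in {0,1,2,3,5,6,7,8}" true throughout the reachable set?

Inv-set: {0,1,2,3,5,6,7,8}
Reachable = {0,1,3,4,5,7}
  0: safe
  1: safe
  3: safe
  4: ✗ unsafe
  5: safe
  7: safe
counterexample path to 4: tau

Answer: INVARIANT VIOLATED at state 4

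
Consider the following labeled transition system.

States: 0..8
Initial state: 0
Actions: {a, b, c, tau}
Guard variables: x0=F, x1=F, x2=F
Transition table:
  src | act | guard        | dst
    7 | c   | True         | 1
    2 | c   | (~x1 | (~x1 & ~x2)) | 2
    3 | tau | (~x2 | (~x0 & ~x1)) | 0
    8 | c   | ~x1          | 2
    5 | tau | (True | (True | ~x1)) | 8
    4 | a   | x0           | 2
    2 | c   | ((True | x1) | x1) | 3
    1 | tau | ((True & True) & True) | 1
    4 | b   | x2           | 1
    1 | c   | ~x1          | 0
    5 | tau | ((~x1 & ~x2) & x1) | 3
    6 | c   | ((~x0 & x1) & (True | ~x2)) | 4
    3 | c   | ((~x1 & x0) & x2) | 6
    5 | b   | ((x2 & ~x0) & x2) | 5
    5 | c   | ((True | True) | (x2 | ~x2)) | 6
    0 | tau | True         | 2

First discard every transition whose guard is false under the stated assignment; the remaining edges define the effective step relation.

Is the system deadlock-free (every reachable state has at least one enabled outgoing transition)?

Answer: DEADLOCK-FREE

Trace:
Reach set: {0,2,3}
  0: tau→2  [1 out]
  2: c→2  c→3  [2 out]
  3: tau→0  [1 out]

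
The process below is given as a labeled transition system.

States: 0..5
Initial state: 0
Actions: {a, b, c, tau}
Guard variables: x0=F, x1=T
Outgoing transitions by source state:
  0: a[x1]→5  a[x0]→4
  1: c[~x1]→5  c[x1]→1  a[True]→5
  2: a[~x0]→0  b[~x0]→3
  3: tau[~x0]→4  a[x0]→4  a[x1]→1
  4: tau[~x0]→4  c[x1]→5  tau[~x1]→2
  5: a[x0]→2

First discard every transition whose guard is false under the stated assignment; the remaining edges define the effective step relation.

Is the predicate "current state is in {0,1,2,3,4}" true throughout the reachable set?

Inv-set: {0,1,2,3,4}
Reach set: {0,5}
  0: ✓
  5: ✗ unsafe
reach 5 via a — violates

Answer: INVARIANT VIOLATED at state 5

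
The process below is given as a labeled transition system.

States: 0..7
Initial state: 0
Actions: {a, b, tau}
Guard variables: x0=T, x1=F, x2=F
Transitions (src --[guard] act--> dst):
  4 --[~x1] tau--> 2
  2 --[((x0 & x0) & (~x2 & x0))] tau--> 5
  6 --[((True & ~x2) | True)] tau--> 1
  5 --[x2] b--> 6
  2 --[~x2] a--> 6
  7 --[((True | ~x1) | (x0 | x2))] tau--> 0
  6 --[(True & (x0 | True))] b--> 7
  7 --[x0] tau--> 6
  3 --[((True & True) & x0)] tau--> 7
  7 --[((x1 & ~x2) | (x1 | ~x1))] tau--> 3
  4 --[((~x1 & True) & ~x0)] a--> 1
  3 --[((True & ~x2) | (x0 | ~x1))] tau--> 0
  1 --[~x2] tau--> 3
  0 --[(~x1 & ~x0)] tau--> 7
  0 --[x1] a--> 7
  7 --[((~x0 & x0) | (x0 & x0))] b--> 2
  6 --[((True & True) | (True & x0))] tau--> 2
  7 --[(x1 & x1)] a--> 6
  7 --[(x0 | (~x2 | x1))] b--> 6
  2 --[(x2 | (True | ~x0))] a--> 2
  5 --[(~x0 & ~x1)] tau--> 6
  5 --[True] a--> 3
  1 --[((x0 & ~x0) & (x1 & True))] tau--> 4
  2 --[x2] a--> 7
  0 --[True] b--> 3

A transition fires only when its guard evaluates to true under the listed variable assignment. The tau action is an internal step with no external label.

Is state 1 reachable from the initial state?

Answer: REACHABLE

Working:
After dropping false guards: 17 live edges.
depth 0: {0}
depth 1: {3}  now seen {0,3}
depth 2: {7}  now seen {0,3,7}
depth 3: {2,6}  now seen {0,2,3,6,7}
depth 4: {1,5}  now seen {0,1,2,3,5,6,7}
R = {0,1,2,3,5,6,7}
trace reaching 1: b·tau·tau·tau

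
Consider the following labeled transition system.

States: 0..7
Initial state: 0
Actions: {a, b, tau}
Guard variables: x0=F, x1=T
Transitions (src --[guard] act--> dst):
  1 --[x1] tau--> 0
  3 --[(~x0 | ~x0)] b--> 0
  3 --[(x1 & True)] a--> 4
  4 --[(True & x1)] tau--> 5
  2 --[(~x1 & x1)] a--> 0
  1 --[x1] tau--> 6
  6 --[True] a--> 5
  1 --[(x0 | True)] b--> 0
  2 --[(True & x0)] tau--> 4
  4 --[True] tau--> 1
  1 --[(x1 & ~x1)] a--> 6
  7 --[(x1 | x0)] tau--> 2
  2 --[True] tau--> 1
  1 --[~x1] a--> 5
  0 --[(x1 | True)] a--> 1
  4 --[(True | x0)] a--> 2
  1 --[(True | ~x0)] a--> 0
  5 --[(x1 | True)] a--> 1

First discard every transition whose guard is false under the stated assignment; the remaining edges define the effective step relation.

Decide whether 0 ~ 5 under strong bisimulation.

Answer: BISIMILAR

Working:
Compute ~ classes (split until stable):
  round 0: {{0,1,2,3,4,5,6,7}}
  round 1: {{0,5,6},{1},{2,7},{3},{4}}
  round 2: {{0,5},{1},{2},{3},{4},{6},{7}}
7 equivalence class(es) (converged in 3)
0∈{0,5}, 5∈{0,5}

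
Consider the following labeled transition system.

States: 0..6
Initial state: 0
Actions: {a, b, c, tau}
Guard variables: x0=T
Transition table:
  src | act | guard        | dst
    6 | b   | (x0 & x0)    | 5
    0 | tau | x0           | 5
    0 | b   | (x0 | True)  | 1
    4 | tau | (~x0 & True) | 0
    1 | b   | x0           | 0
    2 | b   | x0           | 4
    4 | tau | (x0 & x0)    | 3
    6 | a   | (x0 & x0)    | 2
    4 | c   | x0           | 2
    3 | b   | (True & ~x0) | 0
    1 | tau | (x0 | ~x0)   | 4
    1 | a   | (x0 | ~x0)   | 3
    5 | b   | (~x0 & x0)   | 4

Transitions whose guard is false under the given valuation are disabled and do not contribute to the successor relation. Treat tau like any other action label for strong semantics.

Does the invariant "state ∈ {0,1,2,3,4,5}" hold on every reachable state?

Answer: INVARIANT HOLDS

Analysis:
Inv-set: {0,1,2,3,4,5}
Reachable = {0,1,2,3,4,5}
  0: ✓
  1: ✓
  2: ✓
  3: ✓
  4: ✓
  5: ✓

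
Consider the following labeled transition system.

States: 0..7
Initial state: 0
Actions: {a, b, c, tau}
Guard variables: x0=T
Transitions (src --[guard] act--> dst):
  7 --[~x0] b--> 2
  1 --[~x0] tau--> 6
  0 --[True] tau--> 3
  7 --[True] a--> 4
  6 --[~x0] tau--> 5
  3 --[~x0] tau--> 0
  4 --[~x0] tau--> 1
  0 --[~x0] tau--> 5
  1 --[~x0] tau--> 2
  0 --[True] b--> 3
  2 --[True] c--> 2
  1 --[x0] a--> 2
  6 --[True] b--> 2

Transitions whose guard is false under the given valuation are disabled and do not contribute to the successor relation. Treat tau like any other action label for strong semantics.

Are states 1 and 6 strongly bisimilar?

Compute ~ classes (split until stable):
  round 0: {{0,1,2,3,4,5,6,7}}
  round 1: {{0},{1,7},{2},{3,4,5},{6}}
  round 2: {{0},{1},{2},{3,4,5},{6},{7}}
Fixed point at round 3; 6 class(es).
1∈{1}, 6∈{6}

Answer: NOT BISIMILAR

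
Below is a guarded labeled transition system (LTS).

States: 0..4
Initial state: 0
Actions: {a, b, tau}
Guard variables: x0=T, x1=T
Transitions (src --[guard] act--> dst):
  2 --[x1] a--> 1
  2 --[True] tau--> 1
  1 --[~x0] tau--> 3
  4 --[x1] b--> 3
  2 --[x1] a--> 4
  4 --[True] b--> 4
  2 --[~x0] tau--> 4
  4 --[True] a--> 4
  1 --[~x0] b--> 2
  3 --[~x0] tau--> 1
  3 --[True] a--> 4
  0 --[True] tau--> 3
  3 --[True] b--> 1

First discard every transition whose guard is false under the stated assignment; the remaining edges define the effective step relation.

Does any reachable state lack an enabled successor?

Answer: DEADLOCK at state 1

Trace:
Reach set: {0,1,3,4}
  0: tau→3  [1 out]
  1: ∅  [deadlock]
  3: a→4  b→1  [2 out]
  4: a→4  b→3  b→4  [3 out]
witness 1: tau·b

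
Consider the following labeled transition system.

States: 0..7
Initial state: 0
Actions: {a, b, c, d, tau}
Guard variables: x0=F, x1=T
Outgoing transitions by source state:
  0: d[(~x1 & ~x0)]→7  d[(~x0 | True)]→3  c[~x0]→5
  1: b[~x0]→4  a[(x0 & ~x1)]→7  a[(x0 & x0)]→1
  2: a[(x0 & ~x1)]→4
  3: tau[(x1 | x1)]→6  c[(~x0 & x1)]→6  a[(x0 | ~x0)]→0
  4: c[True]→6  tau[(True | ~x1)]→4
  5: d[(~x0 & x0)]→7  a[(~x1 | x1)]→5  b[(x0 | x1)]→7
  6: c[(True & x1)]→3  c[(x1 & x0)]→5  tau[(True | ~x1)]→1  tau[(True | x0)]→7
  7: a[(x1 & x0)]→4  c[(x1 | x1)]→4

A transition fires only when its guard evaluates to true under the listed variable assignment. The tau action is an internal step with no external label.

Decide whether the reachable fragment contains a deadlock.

Reach set: {0,1,3,4,5,6,7}
  0: c→5  d→3  [2 exit(s)]
  1: b→4  [1 exit(s)]
  3: a→0  c→6  tau→6  [3 exit(s)]
  4: c→6  tau→4  [2 exit(s)]
  5: a→5  b→7  [2 exit(s)]
  6: c→3  tau→1  tau→7  [3 exit(s)]
  7: c→4  [1 exit(s)]

Answer: DEADLOCK-FREE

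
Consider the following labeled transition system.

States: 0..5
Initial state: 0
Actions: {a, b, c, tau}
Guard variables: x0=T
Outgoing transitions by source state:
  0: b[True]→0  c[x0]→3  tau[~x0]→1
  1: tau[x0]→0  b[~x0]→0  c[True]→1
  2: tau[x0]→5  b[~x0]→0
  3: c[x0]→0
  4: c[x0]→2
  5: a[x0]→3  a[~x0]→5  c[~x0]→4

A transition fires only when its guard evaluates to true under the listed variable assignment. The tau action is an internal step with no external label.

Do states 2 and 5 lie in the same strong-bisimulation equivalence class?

Compute ~ classes (split until stable):
  π0 = {{0,1,2,3,4,5}}
  π1 = {{0},{1},{2},{3,4},{5}}
  π2 = {{0},{1},{2},{3},{4},{5}}
stable after 3 split(s): 6 block(s)
2∈{2}, 5∈{5}

Answer: NOT BISIMILAR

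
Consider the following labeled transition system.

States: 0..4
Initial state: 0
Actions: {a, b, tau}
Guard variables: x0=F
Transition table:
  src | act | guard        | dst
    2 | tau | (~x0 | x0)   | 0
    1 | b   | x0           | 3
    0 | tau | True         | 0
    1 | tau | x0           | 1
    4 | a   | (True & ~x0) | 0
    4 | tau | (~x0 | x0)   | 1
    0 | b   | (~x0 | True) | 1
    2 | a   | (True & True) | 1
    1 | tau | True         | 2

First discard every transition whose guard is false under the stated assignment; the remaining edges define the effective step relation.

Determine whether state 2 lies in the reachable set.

Answer: REACHABLE

Working:
After dropping false guards: 7 live edges.
L0 = {0}
L1 = {1}  cumulative {0,1}
L2 = {2}  cumulative {0,1,2}
Reach set: {0,1,2}
witness 2: b·tau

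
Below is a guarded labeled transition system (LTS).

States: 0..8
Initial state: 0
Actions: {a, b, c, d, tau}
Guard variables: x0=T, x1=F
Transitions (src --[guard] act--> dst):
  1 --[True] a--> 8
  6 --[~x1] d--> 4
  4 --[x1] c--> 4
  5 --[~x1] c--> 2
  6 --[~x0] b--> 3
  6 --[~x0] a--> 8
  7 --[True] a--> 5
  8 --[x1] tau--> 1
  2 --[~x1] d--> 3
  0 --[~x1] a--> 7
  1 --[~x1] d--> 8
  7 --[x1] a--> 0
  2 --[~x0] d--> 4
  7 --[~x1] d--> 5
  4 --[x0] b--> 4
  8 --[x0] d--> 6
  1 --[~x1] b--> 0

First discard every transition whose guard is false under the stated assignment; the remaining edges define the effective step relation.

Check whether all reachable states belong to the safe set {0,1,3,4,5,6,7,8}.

Safe = {0,1,3,4,5,6,7,8}
R = {0,2,3,5,7}
  0: safe
  2: outside
  3: safe
  5: safe
  7: safe
reach 2 via a·a·c — violates

Answer: INVARIANT VIOLATED at state 2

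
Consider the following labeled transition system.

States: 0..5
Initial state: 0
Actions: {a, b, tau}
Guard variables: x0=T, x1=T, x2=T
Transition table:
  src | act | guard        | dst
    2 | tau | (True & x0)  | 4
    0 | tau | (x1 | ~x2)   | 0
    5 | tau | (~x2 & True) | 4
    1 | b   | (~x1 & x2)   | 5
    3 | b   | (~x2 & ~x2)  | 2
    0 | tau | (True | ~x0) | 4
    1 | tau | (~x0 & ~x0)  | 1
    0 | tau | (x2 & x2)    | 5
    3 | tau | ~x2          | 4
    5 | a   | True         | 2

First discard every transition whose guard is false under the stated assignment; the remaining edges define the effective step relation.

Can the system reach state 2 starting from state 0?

Answer: REACHABLE

Working:
Guard filter leaves 5 enabled edge(s).
depth 0: {0}
depth 1: {4,5}  total {0,4,5}
depth 2: {2}  total {0,2,4,5}
Reach set: {0,2,4,5}
Path to 2: tau·a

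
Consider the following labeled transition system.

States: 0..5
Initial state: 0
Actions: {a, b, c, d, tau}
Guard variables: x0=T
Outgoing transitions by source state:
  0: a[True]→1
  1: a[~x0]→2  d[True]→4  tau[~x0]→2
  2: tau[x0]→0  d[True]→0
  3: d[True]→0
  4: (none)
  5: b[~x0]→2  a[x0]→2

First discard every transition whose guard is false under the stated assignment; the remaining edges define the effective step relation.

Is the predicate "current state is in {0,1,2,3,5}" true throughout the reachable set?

Inv-set: {0,1,2,3,5}
Reach set: {0,1,4}
  0: ✓
  1: ✓
  4: ✗ unsafe
witness against invariant: a·d → 4

Answer: INVARIANT VIOLATED at state 4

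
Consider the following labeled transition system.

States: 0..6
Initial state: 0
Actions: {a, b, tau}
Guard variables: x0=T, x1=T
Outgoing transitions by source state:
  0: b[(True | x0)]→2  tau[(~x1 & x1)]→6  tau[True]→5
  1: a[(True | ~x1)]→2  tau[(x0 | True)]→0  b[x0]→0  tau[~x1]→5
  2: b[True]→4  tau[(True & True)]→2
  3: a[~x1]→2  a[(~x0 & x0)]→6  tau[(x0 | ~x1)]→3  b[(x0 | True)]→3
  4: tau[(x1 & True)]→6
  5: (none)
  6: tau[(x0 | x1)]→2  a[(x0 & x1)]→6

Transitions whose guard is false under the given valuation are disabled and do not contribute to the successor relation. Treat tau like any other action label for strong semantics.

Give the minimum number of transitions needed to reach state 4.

Answer: 2

Working:
BFS to 4:
  Layer 0: {0}
  Layer 1: {2,5}
  Layer 2: {4}
4 enters at depth 2; path b·b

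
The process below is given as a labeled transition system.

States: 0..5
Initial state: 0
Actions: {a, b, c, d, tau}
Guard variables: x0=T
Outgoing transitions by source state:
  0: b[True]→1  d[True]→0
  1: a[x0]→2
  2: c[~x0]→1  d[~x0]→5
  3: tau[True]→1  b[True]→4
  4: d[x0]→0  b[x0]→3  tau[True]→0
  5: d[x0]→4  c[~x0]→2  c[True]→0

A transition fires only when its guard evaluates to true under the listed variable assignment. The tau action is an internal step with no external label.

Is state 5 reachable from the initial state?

Answer: UNREACHABLE

Working:
Guard filter leaves 10 enabled edge(s).
Layer 0: {0}
Layer 1: {1}  cumulative {0,1}
Layer 2: {2}  cumulative {0,1,2}
Reachable = {0,1,2}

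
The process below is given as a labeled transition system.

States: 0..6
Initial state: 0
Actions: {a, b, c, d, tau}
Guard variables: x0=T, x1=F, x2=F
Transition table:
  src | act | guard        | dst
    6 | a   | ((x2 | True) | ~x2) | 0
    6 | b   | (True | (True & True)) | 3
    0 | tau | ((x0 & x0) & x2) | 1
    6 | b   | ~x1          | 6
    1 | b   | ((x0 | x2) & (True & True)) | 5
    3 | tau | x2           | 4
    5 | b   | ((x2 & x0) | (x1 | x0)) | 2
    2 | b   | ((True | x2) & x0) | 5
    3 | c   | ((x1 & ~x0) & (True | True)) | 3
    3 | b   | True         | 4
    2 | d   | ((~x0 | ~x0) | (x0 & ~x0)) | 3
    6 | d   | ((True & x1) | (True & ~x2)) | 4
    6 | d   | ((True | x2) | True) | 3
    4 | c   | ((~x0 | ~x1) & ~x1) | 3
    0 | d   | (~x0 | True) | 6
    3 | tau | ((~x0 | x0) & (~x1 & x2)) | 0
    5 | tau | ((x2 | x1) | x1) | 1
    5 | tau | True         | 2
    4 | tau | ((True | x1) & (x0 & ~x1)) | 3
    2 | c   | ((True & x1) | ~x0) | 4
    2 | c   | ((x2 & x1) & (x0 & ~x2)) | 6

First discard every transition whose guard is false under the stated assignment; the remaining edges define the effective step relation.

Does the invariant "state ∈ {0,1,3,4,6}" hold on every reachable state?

Allowed set {0,1,3,4,6}
R = {0,3,4,6}
  0: ✓
  3: ✓
  4: ✓
  6: ✓

Answer: INVARIANT HOLDS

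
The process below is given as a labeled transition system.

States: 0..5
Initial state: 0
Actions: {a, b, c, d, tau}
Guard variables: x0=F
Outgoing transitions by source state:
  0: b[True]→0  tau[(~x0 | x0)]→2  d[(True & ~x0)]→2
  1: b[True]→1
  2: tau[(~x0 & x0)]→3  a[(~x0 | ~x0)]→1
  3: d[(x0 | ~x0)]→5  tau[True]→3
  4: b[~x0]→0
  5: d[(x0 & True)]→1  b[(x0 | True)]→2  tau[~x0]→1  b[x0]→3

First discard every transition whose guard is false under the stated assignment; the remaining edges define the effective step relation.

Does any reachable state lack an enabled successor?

Answer: DEADLOCK-FREE

Trace:
R = {0,1,2}
  0: b→0  d→2  tau→2  [3 out]
  1: b→1  [1 out]
  2: a→1  [1 out]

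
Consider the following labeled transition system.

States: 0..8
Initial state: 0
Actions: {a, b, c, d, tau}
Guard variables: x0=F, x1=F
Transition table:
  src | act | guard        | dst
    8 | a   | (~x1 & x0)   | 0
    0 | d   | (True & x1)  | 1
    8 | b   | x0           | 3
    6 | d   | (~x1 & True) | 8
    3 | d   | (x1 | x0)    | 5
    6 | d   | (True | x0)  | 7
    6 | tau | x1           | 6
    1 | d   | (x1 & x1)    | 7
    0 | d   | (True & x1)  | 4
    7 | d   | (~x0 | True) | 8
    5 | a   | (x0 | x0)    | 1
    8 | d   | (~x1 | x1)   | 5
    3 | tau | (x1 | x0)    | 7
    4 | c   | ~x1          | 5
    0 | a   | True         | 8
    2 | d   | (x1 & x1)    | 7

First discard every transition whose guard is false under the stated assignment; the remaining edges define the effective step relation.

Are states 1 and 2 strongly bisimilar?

Bisimulation quotient by refinement:
  π0 = {{0,1,2,3,4,5,6,7,8}}
  π1 = {{0},{1,2,3,5},{4},{6,7,8}}
  π2 = {{0},{1,2,3,5},{4},{6,7},{8}}
  π3 = {{0},{1,2,3,5},{4},{6},{7},{8}}
Fixed point at round 4; 6 class(es).
class of 1: {1,2,3,5}; class of 2: {1,2,3,5}

Answer: BISIMILAR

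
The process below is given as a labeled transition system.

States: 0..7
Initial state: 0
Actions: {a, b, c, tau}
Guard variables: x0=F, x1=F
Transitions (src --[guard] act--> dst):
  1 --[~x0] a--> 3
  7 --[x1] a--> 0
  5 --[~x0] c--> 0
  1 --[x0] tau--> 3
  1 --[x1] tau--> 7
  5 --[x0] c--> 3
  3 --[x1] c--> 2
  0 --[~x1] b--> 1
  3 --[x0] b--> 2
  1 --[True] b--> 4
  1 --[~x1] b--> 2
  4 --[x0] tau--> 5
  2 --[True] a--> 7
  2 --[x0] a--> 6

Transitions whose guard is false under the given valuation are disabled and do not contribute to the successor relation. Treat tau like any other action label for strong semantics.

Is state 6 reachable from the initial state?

Answer: UNREACHABLE

Trace:
After dropping false guards: 6 live edges.
Layer 0: {0}
Layer 1: {1}  total {0,1}
Layer 2: {2,3,4}  total {0,1,2,3,4}
Layer 3: {7}  total {0,1,2,3,4,7}
R = {0,1,2,3,4,7}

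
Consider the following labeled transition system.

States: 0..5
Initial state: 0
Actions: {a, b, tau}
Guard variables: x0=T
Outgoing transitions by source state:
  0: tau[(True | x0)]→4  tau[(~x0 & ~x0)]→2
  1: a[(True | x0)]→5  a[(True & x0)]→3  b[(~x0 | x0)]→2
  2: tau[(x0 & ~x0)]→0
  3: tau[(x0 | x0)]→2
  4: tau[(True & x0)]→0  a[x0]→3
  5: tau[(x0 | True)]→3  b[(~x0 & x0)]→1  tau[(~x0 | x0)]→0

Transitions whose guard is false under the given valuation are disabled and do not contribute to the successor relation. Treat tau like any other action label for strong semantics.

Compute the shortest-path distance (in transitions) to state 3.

Layered search for 3:
  Layer 0: {0}
  Layer 1: {4}
  Layer 2: {3}
first hit 3 at d=2 via tau·a

Answer: 2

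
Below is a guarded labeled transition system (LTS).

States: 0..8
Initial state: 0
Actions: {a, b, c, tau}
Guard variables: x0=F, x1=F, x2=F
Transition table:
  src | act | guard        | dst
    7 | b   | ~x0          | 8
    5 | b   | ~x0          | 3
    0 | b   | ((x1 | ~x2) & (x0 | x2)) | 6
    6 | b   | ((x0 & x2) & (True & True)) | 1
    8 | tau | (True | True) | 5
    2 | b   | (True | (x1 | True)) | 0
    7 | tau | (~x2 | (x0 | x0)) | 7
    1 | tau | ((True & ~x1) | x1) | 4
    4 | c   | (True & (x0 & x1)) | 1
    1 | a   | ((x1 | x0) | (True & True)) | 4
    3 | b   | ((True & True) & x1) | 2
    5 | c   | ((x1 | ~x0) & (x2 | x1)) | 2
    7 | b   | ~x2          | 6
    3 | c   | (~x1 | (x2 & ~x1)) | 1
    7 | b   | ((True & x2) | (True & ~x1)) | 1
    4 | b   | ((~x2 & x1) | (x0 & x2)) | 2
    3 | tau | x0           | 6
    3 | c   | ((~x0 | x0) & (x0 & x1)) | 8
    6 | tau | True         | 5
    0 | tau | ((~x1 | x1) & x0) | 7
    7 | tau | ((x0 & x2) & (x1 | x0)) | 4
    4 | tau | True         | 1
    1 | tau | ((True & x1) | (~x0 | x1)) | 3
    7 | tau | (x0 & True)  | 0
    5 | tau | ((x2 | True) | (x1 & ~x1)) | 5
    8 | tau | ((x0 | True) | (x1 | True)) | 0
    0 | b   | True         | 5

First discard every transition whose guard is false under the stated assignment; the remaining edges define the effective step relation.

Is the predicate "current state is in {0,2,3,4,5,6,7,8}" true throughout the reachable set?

Safe = {0,2,3,4,5,6,7,8}
R = {0,1,3,4,5}
  0: ok
  1: VIOLATES
  3: ok
  4: ok
  5: ok
counterexample path to 1: b·b·c

Answer: INVARIANT VIOLATED at state 1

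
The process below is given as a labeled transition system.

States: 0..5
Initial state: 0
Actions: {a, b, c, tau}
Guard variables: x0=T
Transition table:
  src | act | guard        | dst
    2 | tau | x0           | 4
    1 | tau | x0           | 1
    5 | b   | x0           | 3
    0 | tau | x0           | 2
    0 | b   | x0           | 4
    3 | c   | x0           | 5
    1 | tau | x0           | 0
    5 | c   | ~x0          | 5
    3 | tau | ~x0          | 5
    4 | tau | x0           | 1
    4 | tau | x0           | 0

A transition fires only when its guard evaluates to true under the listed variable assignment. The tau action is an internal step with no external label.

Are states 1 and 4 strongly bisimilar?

Answer: BISIMILAR

Trace:
Bisimulation quotient by refinement:
  π0 = {{0,1,2,3,4,5}}
  π1 = {{0},{1,2,4},{3},{5}}
  π2 = {{0},{1,4},{2},{3},{5}}
stable after 3 split(s): 5 block(s)
class of 1: {1,4}; class of 4: {1,4}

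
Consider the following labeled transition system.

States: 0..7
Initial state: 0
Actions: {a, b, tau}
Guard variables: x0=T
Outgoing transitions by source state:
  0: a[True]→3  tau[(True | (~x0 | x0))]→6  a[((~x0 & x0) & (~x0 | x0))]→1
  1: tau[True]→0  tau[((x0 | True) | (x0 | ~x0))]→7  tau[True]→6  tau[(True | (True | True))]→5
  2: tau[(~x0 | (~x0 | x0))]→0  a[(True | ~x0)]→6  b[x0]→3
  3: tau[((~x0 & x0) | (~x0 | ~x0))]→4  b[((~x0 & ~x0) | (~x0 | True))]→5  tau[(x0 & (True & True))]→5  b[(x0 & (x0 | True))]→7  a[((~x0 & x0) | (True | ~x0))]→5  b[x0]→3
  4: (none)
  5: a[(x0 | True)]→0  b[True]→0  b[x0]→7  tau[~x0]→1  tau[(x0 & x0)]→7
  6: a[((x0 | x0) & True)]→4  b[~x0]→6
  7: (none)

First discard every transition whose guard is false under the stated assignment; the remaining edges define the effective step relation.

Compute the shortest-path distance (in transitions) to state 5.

Layered search for 5:
  L0 = {0}
  L1 = {3,6}
  L2 = {4,5,7}
5 enters at depth 2; path a·a

Answer: 2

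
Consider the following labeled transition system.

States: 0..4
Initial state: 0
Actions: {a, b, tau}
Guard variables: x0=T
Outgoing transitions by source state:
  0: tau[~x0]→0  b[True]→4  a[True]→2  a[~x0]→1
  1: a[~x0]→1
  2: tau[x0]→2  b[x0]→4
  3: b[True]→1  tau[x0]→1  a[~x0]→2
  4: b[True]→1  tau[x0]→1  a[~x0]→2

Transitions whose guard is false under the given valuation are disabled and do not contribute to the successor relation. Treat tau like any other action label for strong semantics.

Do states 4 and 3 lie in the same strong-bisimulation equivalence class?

Answer: BISIMILAR

Working:
Compute ~ classes (split until stable):
  round 0: {{0,1,2,3,4}}
  round 1: {{0},{1},{2,3,4}}
  round 2: {{0},{1},{2},{3,4}}
Fixed point at round 3; 4 class(es).
[4]={3,4}  [3]={3,4}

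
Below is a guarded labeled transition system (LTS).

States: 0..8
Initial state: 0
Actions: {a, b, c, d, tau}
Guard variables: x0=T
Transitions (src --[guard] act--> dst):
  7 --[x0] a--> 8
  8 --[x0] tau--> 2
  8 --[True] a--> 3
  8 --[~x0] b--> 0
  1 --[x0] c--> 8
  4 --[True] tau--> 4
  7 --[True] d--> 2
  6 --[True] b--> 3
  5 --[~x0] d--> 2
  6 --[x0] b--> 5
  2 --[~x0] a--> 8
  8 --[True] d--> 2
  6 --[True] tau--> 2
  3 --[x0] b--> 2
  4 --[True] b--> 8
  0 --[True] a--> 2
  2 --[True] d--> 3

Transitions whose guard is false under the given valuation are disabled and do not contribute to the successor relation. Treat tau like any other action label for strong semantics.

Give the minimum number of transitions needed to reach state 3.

BFS to 3:
  depth 0: {0}
  depth 1: {2}
  depth 2: {3}
3 enters at depth 2; path a·d

Answer: 2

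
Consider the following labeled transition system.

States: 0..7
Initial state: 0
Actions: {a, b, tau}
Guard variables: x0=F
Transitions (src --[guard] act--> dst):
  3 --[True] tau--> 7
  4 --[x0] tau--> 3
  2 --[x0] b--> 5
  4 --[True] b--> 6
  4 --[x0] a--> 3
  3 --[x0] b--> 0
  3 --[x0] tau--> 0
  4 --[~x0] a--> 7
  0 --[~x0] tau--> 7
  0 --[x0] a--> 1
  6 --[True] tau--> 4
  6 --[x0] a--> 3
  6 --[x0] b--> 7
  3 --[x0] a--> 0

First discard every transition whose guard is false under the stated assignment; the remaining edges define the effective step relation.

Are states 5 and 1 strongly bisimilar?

Answer: BISIMILAR

Working:
Compute ~ classes (split until stable):
  π0 = {{0,1,2,3,4,5,6,7}}
  π1 = {{0,3,6},{1,2,5,7},{4}}
  π2 = {{0,3},{1,2,5,7},{4},{6}}
stable after 3 split(s): 4 block(s)
class of 5: {1,2,5,7}; class of 1: {1,2,5,7}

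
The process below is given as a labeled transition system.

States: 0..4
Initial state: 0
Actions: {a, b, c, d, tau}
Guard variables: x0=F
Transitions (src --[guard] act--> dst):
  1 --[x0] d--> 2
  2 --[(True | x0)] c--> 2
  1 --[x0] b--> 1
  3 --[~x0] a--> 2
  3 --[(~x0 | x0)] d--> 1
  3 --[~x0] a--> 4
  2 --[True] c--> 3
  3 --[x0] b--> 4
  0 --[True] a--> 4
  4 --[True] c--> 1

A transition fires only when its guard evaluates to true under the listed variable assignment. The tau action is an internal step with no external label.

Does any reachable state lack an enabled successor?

Answer: DEADLOCK at state 1

Working:
Reachable = {0,1,4}
  0: a→4  [1 exit(s)]
  1: ∅  [deadlock]
  4: c→1  [1 exit(s)]
trace reaching 1: a·c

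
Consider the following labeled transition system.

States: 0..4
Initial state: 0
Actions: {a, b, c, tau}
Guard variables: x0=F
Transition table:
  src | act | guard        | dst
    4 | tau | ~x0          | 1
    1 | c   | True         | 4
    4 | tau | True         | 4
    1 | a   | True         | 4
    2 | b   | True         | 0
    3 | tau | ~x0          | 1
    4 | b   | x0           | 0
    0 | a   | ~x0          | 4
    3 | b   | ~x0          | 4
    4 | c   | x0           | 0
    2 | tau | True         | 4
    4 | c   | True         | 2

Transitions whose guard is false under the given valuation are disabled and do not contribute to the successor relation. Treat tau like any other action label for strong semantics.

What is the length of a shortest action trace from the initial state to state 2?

Answer: 2

Working:
Layered search for 2:
  Layer 0: {0}
  Layer 1: {4}
  Layer 2: {1,2}
first hit 2 at d=2 via a·c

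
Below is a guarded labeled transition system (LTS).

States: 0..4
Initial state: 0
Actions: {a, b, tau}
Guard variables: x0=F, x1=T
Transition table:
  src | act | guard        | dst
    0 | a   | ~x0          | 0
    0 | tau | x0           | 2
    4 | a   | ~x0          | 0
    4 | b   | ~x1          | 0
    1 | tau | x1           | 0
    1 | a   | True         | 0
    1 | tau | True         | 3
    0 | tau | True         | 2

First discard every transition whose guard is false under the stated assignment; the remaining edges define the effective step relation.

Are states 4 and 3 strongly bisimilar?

Compute ~ classes (split until stable):
  P[0] = {{0,1,2,3,4}}
  P[1] = {{0,1},{2,3},{4}}
  P[2] = {{0},{1},{2,3},{4}}
4 equivalence class(es) (converged in 3)
4∈{4}, 3∈{2,3}

Answer: NOT BISIMILAR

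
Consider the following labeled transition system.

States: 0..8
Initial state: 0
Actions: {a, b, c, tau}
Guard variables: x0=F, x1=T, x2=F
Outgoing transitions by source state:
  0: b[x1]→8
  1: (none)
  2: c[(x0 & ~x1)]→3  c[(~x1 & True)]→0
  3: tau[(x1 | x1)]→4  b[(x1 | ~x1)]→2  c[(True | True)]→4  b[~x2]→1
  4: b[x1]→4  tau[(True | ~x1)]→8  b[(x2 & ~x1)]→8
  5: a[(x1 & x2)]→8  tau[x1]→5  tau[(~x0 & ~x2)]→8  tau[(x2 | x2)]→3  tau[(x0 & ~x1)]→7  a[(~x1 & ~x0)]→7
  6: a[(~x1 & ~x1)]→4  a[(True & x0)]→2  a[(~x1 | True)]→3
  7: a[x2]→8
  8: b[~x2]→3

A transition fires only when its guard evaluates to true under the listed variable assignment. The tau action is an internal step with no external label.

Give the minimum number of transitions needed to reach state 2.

BFS to 2:
  L0 = {0}
  L1 = {8}
  L2 = {3}
  L3 = {1,2,4}
2 enters at depth 3; path b·b·b

Answer: 3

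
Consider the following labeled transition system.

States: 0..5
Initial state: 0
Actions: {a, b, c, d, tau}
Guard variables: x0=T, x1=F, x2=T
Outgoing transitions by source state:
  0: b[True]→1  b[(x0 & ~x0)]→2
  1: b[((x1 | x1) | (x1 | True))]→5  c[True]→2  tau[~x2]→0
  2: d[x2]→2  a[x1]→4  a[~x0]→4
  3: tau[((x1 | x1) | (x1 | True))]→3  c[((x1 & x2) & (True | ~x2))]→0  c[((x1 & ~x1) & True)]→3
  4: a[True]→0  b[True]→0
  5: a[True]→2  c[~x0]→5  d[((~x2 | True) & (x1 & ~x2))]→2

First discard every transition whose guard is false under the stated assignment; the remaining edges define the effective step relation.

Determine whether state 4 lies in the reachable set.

Answer: UNREACHABLE

Trace:
Guard filter leaves 8 enabled edge(s).
Layer 0: {0}
Layer 1: {1}  total {0,1}
Layer 2: {2,5}  total {0,1,2,5}
Reachable = {0,1,2,5}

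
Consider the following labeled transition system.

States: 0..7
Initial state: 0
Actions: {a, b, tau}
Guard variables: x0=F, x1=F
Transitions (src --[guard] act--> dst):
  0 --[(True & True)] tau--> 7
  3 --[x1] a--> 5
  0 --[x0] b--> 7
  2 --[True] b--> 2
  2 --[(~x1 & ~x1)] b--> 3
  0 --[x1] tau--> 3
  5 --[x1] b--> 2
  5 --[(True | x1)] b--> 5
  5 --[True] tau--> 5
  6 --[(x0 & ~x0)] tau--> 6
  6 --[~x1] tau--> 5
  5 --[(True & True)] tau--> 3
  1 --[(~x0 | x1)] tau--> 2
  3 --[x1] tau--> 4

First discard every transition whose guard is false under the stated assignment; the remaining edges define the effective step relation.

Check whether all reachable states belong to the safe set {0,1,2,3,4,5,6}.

Allowed set {0,1,2,3,4,5,6}
Reachable = {0,7}
  0: ✓
  7: outside
reach 7 via tau — violates

Answer: INVARIANT VIOLATED at state 7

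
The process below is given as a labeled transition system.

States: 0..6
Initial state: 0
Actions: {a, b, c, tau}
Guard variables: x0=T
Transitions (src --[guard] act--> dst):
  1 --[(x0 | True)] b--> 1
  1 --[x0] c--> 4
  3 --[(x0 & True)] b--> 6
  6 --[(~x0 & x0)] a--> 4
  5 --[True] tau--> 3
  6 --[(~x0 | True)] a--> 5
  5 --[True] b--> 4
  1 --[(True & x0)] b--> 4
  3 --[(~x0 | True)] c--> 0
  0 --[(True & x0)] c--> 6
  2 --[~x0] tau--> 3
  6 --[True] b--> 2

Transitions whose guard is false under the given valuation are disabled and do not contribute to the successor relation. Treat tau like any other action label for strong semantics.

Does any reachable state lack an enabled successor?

R = {0,2,3,4,5,6}
  0: c→6  [1 exit(s)]
  2: ∅  [deadlock]
  3: b→6  c→0  [2 exit(s)]
  4: ∅  [deadlock]
  5: b→4  tau→3  [2 exit(s)]
  6: a→5  b→2  [2 exit(s)]
Path to 2: c·b

Answer: DEADLOCK at state 2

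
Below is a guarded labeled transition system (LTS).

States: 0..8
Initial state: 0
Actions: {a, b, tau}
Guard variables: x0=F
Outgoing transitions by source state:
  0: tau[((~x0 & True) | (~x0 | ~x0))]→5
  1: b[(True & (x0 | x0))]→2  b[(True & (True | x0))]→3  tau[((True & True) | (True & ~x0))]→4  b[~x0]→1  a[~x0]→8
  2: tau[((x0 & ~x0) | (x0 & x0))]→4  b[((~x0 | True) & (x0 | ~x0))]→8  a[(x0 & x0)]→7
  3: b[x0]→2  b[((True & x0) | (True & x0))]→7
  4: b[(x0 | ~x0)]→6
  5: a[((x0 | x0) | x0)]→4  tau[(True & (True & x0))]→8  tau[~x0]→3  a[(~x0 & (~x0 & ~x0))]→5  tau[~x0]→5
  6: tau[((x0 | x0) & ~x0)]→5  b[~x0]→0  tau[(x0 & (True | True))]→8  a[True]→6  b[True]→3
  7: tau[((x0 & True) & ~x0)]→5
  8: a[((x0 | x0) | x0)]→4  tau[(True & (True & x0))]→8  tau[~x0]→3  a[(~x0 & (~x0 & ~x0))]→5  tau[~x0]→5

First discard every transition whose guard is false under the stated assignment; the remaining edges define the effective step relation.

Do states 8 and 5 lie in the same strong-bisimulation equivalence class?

Bisimulation quotient by refinement:
  π0 = {{0,1,2,3,4,5,6,7,8}}
  π1 = {{0},{1},{2,4},{3,7},{5,8},{6}}
  π2 = {{0},{1},{2},{3,7},{4},{5,8},{6}}
stable after 3 split(s): 7 block(s)
8∈{5,8}, 5∈{5,8}

Answer: BISIMILAR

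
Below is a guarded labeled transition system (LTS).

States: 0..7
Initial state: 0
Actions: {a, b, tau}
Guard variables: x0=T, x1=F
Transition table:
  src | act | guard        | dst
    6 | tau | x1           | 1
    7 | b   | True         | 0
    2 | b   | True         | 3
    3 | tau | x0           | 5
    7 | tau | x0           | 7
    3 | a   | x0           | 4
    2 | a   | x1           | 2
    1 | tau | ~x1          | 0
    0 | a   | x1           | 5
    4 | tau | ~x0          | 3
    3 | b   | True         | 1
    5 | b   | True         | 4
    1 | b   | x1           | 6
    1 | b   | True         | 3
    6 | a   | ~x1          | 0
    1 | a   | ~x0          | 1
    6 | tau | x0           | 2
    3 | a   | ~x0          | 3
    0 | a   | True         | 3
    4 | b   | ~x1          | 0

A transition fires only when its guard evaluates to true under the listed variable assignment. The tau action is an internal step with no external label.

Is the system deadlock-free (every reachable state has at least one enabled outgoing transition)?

Reach set: {0,1,3,4,5}
  0: a→3  [1 out]
  1: b→3  tau→0  [2 out]
  3: a→4  b→1  tau→5  [3 out]
  4: b→0  [1 out]
  5: b→4  [1 out]

Answer: DEADLOCK-FREE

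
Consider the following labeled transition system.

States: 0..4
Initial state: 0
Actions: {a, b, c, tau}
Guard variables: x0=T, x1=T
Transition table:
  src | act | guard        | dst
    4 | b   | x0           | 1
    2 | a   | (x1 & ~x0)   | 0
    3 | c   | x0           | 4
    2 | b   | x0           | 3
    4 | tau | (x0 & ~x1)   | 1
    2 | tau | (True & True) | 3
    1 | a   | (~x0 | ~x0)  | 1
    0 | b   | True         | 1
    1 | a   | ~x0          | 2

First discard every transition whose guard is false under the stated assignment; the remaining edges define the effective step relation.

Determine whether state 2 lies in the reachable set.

Guard filter leaves 5 enabled edge(s).
depth 0: {0}
depth 1: {1}  now seen {0,1}
Reachable = {0,1}

Answer: UNREACHABLE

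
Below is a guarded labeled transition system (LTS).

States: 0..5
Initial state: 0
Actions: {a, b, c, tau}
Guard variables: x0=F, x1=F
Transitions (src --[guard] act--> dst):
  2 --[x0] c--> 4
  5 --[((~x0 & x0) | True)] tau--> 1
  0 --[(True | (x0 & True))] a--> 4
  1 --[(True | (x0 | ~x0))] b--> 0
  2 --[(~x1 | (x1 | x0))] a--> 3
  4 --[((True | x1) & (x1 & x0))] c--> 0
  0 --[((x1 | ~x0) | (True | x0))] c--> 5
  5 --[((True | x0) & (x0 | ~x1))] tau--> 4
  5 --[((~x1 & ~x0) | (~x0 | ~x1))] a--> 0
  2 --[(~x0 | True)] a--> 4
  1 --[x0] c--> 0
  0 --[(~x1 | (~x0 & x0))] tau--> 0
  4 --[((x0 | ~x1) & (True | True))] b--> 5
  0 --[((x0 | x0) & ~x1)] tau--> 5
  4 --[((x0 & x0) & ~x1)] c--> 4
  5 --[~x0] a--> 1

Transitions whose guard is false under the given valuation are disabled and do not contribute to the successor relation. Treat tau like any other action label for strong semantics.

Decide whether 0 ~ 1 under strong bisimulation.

Answer: NOT BISIMILAR

Working:
Compute ~ classes (split until stable):
  P[0] = {{0,1,2,3,4,5}}
  P[1] = {{0},{1,4},{2},{3},{5}}
  P[2] = {{0},{1},{2},{3},{4},{5}}
stable after 3 split(s): 6 block(s)
0∈{0}, 1∈{1}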